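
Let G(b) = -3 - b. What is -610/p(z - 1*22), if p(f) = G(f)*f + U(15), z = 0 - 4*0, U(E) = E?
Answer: 610/403 ≈ 1.5136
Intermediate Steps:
z = 0 (z = 0 + 0 = 0)
p(f) = 15 + f*(-3 - f) (p(f) = (-3 - f)*f + 15 = f*(-3 - f) + 15 = 15 + f*(-3 - f))
-610/p(z - 1*22) = -610/(15 - (0 - 1*22)*(3 + (0 - 1*22))) = -610/(15 - (0 - 22)*(3 + (0 - 22))) = -610/(15 - 1*(-22)*(3 - 22)) = -610/(15 - 1*(-22)*(-19)) = -610/(15 - 418) = -610/(-403) = -610*(-1/403) = 610/403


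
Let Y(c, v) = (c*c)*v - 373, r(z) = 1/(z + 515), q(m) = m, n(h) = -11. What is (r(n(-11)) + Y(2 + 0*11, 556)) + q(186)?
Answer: 1026649/504 ≈ 2037.0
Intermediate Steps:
r(z) = 1/(515 + z)
Y(c, v) = -373 + v*c**2 (Y(c, v) = c**2*v - 373 = v*c**2 - 373 = -373 + v*c**2)
(r(n(-11)) + Y(2 + 0*11, 556)) + q(186) = (1/(515 - 11) + (-373 + 556*(2 + 0*11)**2)) + 186 = (1/504 + (-373 + 556*(2 + 0)**2)) + 186 = (1/504 + (-373 + 556*2**2)) + 186 = (1/504 + (-373 + 556*4)) + 186 = (1/504 + (-373 + 2224)) + 186 = (1/504 + 1851) + 186 = 932905/504 + 186 = 1026649/504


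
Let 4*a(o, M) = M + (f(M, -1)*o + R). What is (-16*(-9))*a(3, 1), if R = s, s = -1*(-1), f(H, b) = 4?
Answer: 504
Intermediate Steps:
s = 1
R = 1
a(o, M) = ¼ + o + M/4 (a(o, M) = (M + (4*o + 1))/4 = (M + (1 + 4*o))/4 = (1 + M + 4*o)/4 = ¼ + o + M/4)
(-16*(-9))*a(3, 1) = (-16*(-9))*(¼ + 3 + (¼)*1) = 144*(¼ + 3 + ¼) = 144*(7/2) = 504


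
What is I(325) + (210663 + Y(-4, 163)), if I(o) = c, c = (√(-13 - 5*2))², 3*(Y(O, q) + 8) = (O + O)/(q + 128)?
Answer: 183881728/873 ≈ 2.1063e+5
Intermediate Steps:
Y(O, q) = -8 + 2*O/(3*(128 + q)) (Y(O, q) = -8 + ((O + O)/(q + 128))/3 = -8 + ((2*O)/(128 + q))/3 = -8 + (2*O/(128 + q))/3 = -8 + 2*O/(3*(128 + q)))
c = -23 (c = (√(-13 - 10))² = (√(-23))² = (I*√23)² = -23)
I(o) = -23
I(325) + (210663 + Y(-4, 163)) = -23 + (210663 + 2*(-1536 - 4 - 12*163)/(3*(128 + 163))) = -23 + (210663 + (⅔)*(-1536 - 4 - 1956)/291) = -23 + (210663 + (⅔)*(1/291)*(-3496)) = -23 + (210663 - 6992/873) = -23 + 183901807/873 = 183881728/873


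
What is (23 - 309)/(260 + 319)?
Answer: -286/579 ≈ -0.49396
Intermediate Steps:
(23 - 309)/(260 + 319) = -286/579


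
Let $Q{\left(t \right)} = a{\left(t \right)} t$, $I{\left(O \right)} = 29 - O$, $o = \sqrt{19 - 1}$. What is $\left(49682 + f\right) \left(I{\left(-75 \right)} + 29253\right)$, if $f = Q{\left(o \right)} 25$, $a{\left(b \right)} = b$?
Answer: $1471725124$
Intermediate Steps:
$o = 3 \sqrt{2}$ ($o = \sqrt{18} = 3 \sqrt{2} \approx 4.2426$)
$Q{\left(t \right)} = t^{2}$ ($Q{\left(t \right)} = t t = t^{2}$)
$f = 450$ ($f = \left(3 \sqrt{2}\right)^{2} \cdot 25 = 18 \cdot 25 = 450$)
$\left(49682 + f\right) \left(I{\left(-75 \right)} + 29253\right) = \left(49682 + 450\right) \left(\left(29 - -75\right) + 29253\right) = 50132 \left(\left(29 + 75\right) + 29253\right) = 50132 \left(104 + 29253\right) = 50132 \cdot 29357 = 1471725124$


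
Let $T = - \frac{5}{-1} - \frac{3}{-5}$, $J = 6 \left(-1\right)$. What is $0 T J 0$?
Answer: $0$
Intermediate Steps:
$J = -6$
$T = \frac{28}{5}$ ($T = \left(-5\right) \left(-1\right) - - \frac{3}{5} = 5 + \frac{3}{5} = \frac{28}{5} \approx 5.6$)
$0 T J 0 = 0 \cdot \frac{28}{5} \left(-6\right) 0 = 0 \left(-6\right) 0 = 0 \cdot 0 = 0$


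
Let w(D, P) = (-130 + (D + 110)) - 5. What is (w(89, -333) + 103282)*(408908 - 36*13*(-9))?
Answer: 42694299520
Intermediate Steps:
w(D, P) = -25 + D (w(D, P) = (-130 + (110 + D)) - 5 = (-20 + D) - 5 = -25 + D)
(w(89, -333) + 103282)*(408908 - 36*13*(-9)) = ((-25 + 89) + 103282)*(408908 - 36*13*(-9)) = (64 + 103282)*(408908 - 468*(-9)) = 103346*(408908 + 4212) = 103346*413120 = 42694299520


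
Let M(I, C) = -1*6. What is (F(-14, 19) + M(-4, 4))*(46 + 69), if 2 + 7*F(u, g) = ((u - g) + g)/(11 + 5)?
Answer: -41285/56 ≈ -737.23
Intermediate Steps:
M(I, C) = -6
F(u, g) = -2/7 + u/112 (F(u, g) = -2/7 + (((u - g) + g)/(11 + 5))/7 = -2/7 + (u/16)/7 = -2/7 + u/112)
(F(-14, 19) + M(-4, 4))*(46 + 69) = ((-2/7 + (1/112)*(-14)) - 6)*(46 + 69) = ((-2/7 - ⅛) - 6)*115 = (-23/56 - 6)*115 = -359/56*115 = -41285/56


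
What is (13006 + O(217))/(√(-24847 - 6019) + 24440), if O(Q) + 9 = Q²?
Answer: 734250920/298672233 - 30043*I*√30866/298672233 ≈ 2.4584 - 0.017672*I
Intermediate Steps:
O(Q) = -9 + Q²
(13006 + O(217))/(√(-24847 - 6019) + 24440) = (13006 + (-9 + 217²))/(√(-24847 - 6019) + 24440) = (13006 + (-9 + 47089))/(√(-30866) + 24440) = (13006 + 47080)/(I*√30866 + 24440) = 60086/(24440 + I*√30866)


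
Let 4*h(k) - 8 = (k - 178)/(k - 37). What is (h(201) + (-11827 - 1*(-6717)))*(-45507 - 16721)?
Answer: 52128784525/164 ≈ 3.1786e+8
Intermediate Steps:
h(k) = 2 + (-178 + k)/(4*(-37 + k)) (h(k) = 2 + ((k - 178)/(k - 37))/4 = 2 + ((-178 + k)/(-37 + k))/4 = 2 + (-178 + k)/(4*(-37 + k)))
(h(201) + (-11827 - 1*(-6717)))*(-45507 - 16721) = (3*(-158 + 3*201)/(4*(-37 + 201)) + (-11827 - 1*(-6717)))*(-45507 - 16721) = ((¾)*(-158 + 603)/164 + (-11827 + 6717))*(-62228) = ((¾)*(1/164)*445 - 5110)*(-62228) = (1335/656 - 5110)*(-62228) = -3350825/656*(-62228) = 52128784525/164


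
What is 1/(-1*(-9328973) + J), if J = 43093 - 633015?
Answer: 1/8739051 ≈ 1.1443e-7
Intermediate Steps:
J = -589922
1/(-1*(-9328973) + J) = 1/(-1*(-9328973) - 589922) = 1/(9328973 - 589922) = 1/8739051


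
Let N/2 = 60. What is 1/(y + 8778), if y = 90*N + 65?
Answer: 1/19643 ≈ 5.0909e-5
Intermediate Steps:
N = 120 (N = 2*60 = 120)
y = 10865 (y = 90*120 + 65 = 10800 + 65 = 10865)
1/(y + 8778) = 1/(10865 + 8778) = 1/19643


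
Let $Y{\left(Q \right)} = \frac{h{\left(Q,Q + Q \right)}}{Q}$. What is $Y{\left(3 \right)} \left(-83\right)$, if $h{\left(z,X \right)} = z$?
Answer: $-83$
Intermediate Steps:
$Y{\left(Q \right)} = 1$ ($Y{\left(Q \right)} = \frac{Q}{Q} = 1$)
$Y{\left(3 \right)} \left(-83\right) = 1 \left(-83\right) = -83$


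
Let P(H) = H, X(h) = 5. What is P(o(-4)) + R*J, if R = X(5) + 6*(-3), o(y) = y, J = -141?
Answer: 1829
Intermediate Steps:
R = -13 (R = 5 + 6*(-3) = 5 - 18 = -13)
P(o(-4)) + R*J = -4 - 13*(-141) = -4 + 1833 = 1829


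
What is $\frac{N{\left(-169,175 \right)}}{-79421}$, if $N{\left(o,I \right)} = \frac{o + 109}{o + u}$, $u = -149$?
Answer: $- \frac{10}{4209313} \approx -2.3757 \cdot 10^{-6}$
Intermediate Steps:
$N{\left(o,I \right)} = \frac{109 + o}{-149 + o}$ ($N{\left(o,I \right)} = \frac{o + 109}{o - 149} = \frac{109 + o}{-149 + o}$)
$\frac{N{\left(-169,175 \right)}}{-79421} = \frac{\frac{1}{-149 - 169} \left(109 - 169\right)}{-79421} = \frac{1}{-318} \left(-60\right) \left(- \frac{1}{79421}\right) = \left(- \frac{1}{318}\right) \left(-60\right) \left(- \frac{1}{79421}\right) = \frac{10}{53} \left(- \frac{1}{79421}\right) = - \frac{10}{4209313}$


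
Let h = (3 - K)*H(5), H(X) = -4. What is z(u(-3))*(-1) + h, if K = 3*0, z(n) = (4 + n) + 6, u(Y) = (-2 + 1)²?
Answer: -23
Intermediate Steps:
u(Y) = 1 (u(Y) = (-1)² = 1)
z(n) = 10 + n
K = 0
h = -12 (h = (3 - 1*0)*(-4) = (3 + 0)*(-4) = 3*(-4) = -12)
z(u(-3))*(-1) + h = (10 + 1)*(-1) - 12 = 11*(-1) - 12 = -11 - 12 = -23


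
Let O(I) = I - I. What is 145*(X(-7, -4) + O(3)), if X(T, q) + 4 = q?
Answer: -1160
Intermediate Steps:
X(T, q) = -4 + q
O(I) = 0
145*(X(-7, -4) + O(3)) = 145*((-4 - 4) + 0) = 145*(-8 + 0) = 145*(-8) = -1160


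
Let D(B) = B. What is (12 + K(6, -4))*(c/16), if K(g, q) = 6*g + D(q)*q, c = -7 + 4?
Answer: -12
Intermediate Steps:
c = -3
K(g, q) = q² + 6*g (K(g, q) = 6*g + q*q = 6*g + q² = q² + 6*g)
(12 + K(6, -4))*(c/16) = (12 + ((-4)² + 6*6))*(-3/16) = (12 + (16 + 36))*(-3*1/16) = (12 + 52)*(-3/16) = 64*(-3/16) = -12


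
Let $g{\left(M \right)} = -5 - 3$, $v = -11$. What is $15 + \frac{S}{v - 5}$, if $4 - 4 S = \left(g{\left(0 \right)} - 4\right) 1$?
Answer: $\frac{59}{4} \approx 14.75$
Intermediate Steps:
$g{\left(M \right)} = -8$ ($g{\left(M \right)} = -5 - 3 = -8$)
$S = 4$ ($S = 1 - \frac{\left(-8 - 4\right) 1}{4} = 1 - \frac{\left(-12\right) 1}{4} = 1 - -3 = 1 + 3 = 4$)
$15 + \frac{S}{v - 5} = 15 + \frac{1}{-11 - 5} \cdot 4 = 15 + \frac{1}{-16} \cdot 4 = 15 - \frac{1}{4} = \frac{59}{4}$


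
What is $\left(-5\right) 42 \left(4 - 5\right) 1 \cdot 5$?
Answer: $1050$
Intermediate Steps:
$\left(-5\right) 42 \left(4 - 5\right) 1 \cdot 5 = - 210 \left(4 - 5\right) 1 \cdot 5 = - 210 \left(-1\right) 1 \cdot 5 = - 210 \left(\left(-1\right) 5\right) = \left(-210\right) \left(-5\right) = 1050$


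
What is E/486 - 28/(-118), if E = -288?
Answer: -566/1593 ≈ -0.35530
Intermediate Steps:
E/486 - 28/(-118) = -288/486 - 28/(-118) = -288*1/486 - 28*(-1/118) = -16/27 + 14/59 = -566/1593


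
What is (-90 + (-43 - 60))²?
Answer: 37249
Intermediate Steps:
(-90 + (-43 - 60))² = (-90 - 103)² = (-193)² = 37249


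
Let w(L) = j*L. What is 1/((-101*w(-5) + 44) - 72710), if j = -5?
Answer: -1/75191 ≈ -1.3299e-5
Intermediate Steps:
w(L) = -5*L
1/((-101*w(-5) + 44) - 72710) = 1/((-(-505)*(-5) + 44) - 72710) = 1/((-101*25 + 44) - 72710) = 1/((-2525 + 44) - 72710) = 1/(-2481 - 72710) = 1/(-75191) = -1/75191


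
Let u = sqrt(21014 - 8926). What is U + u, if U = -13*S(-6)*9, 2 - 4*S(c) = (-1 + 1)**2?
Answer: -117/2 + 2*sqrt(3022) ≈ 51.445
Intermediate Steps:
S(c) = 1/2 (S(c) = 1/2 - (-1 + 1)**2/4 = 1/2 - 1/4*0**2 = 1/2 - 1/4*0 = 1/2 + 0 = 1/2)
u = 2*sqrt(3022) (u = sqrt(12088) = 2*sqrt(3022) ≈ 109.95)
U = -117/2 (U = -13*1/2*9 = -13/2*9 = -117/2 ≈ -58.500)
U + u = -117/2 + 2*sqrt(3022)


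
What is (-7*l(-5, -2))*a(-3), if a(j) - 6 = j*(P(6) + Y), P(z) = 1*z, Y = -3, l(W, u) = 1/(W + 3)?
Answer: -21/2 ≈ -10.500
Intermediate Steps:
l(W, u) = 1/(3 + W)
P(z) = z
a(j) = 6 + 3*j (a(j) = 6 + j*(6 - 3) = 6 + j*3 = 6 + 3*j)
(-7*l(-5, -2))*a(-3) = (-7/(3 - 5))*(6 + 3*(-3)) = (-7/(-2))*(6 - 9) = -7*(-1/2)*(-3) = (7/2)*(-3) = -21/2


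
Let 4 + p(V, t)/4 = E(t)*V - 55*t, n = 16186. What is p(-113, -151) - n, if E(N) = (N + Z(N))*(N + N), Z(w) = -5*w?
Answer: 82465434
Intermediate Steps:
E(N) = -8*N² (E(N) = (N - 5*N)*(N + N) = (-4*N)*(2*N) = -8*N²)
p(V, t) = -16 - 220*t - 32*V*t² (p(V, t) = -16 + 4*((-8*t²)*V - 55*t) = -16 + 4*(-8*V*t² - 55*t) = -16 + 4*(-55*t - 8*V*t²) = -16 + (-220*t - 32*V*t²) = -16 - 220*t - 32*V*t²)
p(-113, -151) - n = (-16 - 220*(-151) - 32*(-113)*(-151)²) - 1*16186 = (-16 + 33220 - 32*(-113)*22801) - 16186 = (-16 + 33220 + 82448416) - 16186 = 82481620 - 16186 = 82465434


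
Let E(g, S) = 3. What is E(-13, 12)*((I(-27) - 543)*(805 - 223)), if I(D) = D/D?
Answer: -946332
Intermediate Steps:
I(D) = 1
E(-13, 12)*((I(-27) - 543)*(805 - 223)) = 3*((1 - 543)*(805 - 223)) = 3*(-542*582) = 3*(-315444) = -946332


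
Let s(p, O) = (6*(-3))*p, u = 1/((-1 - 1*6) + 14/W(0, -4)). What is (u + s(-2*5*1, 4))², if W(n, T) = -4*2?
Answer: 39639616/1225 ≈ 32359.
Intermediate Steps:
W(n, T) = -8
u = -4/35 (u = 1/((-1 - 1*6) + 14/(-8)) = 1/((-1 - 6) + 14*(-⅛)) = 1/(-7 - 7/4) = 1/(-35/4) = -4/35 ≈ -0.11429)
s(p, O) = -18*p
(u + s(-2*5*1, 4))² = (-4/35 - 18*(-2*5))² = (-4/35 - (-180))² = (-4/35 - 18*(-10))² = (-4/35 + 180)² = (6296/35)² = 39639616/1225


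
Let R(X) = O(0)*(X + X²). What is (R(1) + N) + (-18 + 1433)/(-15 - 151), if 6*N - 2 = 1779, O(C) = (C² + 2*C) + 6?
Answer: 74777/249 ≈ 300.31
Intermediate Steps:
O(C) = 6 + C² + 2*C
N = 1781/6 (N = ⅓ + (⅙)*1779 = ⅓ + 593/2 = 1781/6 ≈ 296.83)
R(X) = 6*X + 6*X² (R(X) = (6 + 0² + 2*0)*(X + X²) = (6 + 0 + 0)*(X + X²) = 6*(X + X²) = 6*X + 6*X²)
(R(1) + N) + (-18 + 1433)/(-15 - 151) = (6*1*(1 + 1) + 1781/6) + (-18 + 1433)/(-15 - 151) = (6*1*2 + 1781/6) + 1415/(-166) = (12 + 1781/6) + 1415*(-1/166) = 1853/6 - 1415/166 = 74777/249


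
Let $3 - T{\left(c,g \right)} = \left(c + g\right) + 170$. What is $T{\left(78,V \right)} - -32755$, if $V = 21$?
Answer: $32489$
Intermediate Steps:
$T{\left(c,g \right)} = -167 - c - g$ ($T{\left(c,g \right)} = 3 - \left(\left(c + g\right) + 170\right) = 3 - \left(170 + c + g\right) = -167 - c - g$)
$T{\left(78,V \right)} - -32755 = \left(-167 - 78 - 21\right) - -32755 = \left(-167 - 78 - 21\right) + 32755 = -266 + 32755 = 32489$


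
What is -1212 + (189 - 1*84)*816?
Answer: 84468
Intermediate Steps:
-1212 + (189 - 1*84)*816 = -1212 + (189 - 84)*816 = -1212 + 105*816 = -1212 + 85680 = 84468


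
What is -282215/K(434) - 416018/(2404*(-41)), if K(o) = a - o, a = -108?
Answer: 3505215127/6677711 ≈ 524.91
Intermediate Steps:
K(o) = -108 - o
-282215/K(434) - 416018/(2404*(-41)) = -282215/(-108 - 1*434) - 416018/(2404*(-41)) = -282215/(-108 - 434) - 416018/(-98564) = -282215/(-542) - 416018*(-1/98564) = -282215*(-1/542) + 208009/49282 = 282215/542 + 208009/49282 = 3505215127/6677711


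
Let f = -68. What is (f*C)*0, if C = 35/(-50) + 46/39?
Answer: 0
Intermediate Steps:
C = 187/390 (C = 35*(-1/50) + 46*(1/39) = -7/10 + 46/39 = 187/390 ≈ 0.47949)
(f*C)*0 = -68*187/390*0 = -6358/195*0 = 0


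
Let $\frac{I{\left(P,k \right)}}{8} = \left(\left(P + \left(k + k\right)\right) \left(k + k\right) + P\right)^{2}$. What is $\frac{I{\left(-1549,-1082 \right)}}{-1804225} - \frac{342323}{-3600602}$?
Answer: $- \frac{1858925782940932787549}{6496296143450} \approx -2.8615 \cdot 10^{8}$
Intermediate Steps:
$I{\left(P,k \right)} = 8 \left(P + 2 k \left(P + 2 k\right)\right)^{2}$ ($I{\left(P,k \right)} = 8 \left(\left(P + \left(k + k\right)\right) \left(k + k\right) + P\right)^{2} = 8 \left(\left(P + 2 k\right) 2 k + P\right)^{2} = 8 \left(2 k \left(P + 2 k\right) + P\right)^{2} = 8 \left(P + 2 k \left(P + 2 k\right)\right)^{2}$)
$\frac{I{\left(-1549,-1082 \right)}}{-1804225} - \frac{342323}{-3600602} = \frac{8 \left(-1549 + 4 \left(-1082\right)^{2} + 2 \left(-1549\right) \left(-1082\right)\right)^{2}}{-1804225} - \frac{342323}{-3600602} = 8 \left(-1549 + 4 \cdot 1170724 + 3352036\right)^{2} \left(- \frac{1}{1804225}\right) - - \frac{342323}{3600602} = 8 \left(-1549 + 4682896 + 3352036\right)^{2} \left(- \frac{1}{1804225}\right) + \frac{342323}{3600602} = 8 \cdot 8033383^{2} \left(- \frac{1}{1804225}\right) + \frac{342323}{3600602} = 8 \cdot 64535242424689 \left(- \frac{1}{1804225}\right) + \frac{342323}{3600602} = 516281939397512 \left(- \frac{1}{1804225}\right) + \frac{342323}{3600602} = - \frac{516281939397512}{1804225} + \frac{342323}{3600602} = - \frac{1858925782940932787549}{6496296143450}$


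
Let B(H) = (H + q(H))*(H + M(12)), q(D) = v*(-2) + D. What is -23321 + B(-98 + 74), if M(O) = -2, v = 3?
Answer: -21917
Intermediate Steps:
q(D) = -6 + D (q(D) = 3*(-2) + D = -6 + D)
B(H) = (-6 + 2*H)*(-2 + H) (B(H) = (H + (-6 + H))*(H - 2) = (-6 + 2*H)*(-2 + H))
-23321 + B(-98 + 74) = -23321 + (12 - 10*(-98 + 74) + 2*(-98 + 74)²) = -23321 + (12 - 10*(-24) + 2*(-24)²) = -23321 + (12 + 240 + 2*576) = -23321 + (12 + 240 + 1152) = -23321 + 1404 = -21917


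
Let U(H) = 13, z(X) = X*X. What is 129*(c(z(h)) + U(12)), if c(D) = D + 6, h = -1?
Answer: 2580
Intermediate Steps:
z(X) = X²
c(D) = 6 + D
129*(c(z(h)) + U(12)) = 129*((6 + (-1)²) + 13) = 129*((6 + 1) + 13) = 129*(7 + 13) = 129*20 = 2580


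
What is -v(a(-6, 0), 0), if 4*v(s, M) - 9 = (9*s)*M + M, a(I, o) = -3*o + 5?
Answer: -9/4 ≈ -2.2500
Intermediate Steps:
a(I, o) = 5 - 3*o
v(s, M) = 9/4 + M/4 + 9*M*s/4 (v(s, M) = 9/4 + ((9*s)*M + M)/4 = 9/4 + (9*M*s + M)/4 = 9/4 + (M + 9*M*s)/4 = 9/4 + (M/4 + 9*M*s/4) = 9/4 + M/4 + 9*M*s/4)
-v(a(-6, 0), 0) = -(9/4 + (1/4)*0 + (9/4)*0*(5 - 3*0)) = -(9/4 + 0 + (9/4)*0*(5 + 0)) = -(9/4 + 0 + (9/4)*0*5) = -(9/4 + 0 + 0) = -1*9/4 = -9/4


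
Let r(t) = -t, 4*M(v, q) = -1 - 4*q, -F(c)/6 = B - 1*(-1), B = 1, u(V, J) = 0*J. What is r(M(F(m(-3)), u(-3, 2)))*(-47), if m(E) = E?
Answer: -47/4 ≈ -11.750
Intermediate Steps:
u(V, J) = 0
F(c) = -12 (F(c) = -6*(1 - 1*(-1)) = -6*(1 + 1) = -6*2 = -12)
M(v, q) = -¼ - q (M(v, q) = (-1 - 4*q)/4 = -¼ - q)
r(M(F(m(-3)), u(-3, 2)))*(-47) = -(-¼ - 1*0)*(-47) = -(-¼ + 0)*(-47) = -1*(-¼)*(-47) = (¼)*(-47) = -47/4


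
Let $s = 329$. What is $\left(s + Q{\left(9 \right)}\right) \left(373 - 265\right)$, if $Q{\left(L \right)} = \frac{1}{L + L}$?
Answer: $35538$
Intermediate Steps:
$Q{\left(L \right)} = \frac{1}{2 L}$
$\left(s + Q{\left(9 \right)}\right) \left(373 - 265\right) = \left(329 + \frac{1}{2 \cdot 9}\right) \left(373 - 265\right) = \left(329 + \frac{1}{2} \cdot \frac{1}{9}\right) 108 = \left(329 + \frac{1}{18}\right) 108 = \frac{5923}{18} \cdot 108 = 35538$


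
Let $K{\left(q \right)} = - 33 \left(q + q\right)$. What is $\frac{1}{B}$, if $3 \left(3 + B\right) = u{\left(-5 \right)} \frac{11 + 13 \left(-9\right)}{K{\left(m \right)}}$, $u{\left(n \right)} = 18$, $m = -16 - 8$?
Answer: $- \frac{132}{449} \approx -0.29399$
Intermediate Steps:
$m = -24$ ($m = -16 - 8 = -24$)
$K{\left(q \right)} = - 66 q$ ($K{\left(q \right)} = - 33 \cdot 2 q = - 66 q$)
$B = - \frac{449}{132}$ ($B = -3 + \frac{18 \frac{11 + 13 \left(-9\right)}{\left(-66\right) \left(-24\right)}}{3} = -3 + \frac{18 \frac{11 - 117}{1584}}{3} = -3 + \frac{18 \left(\left(-106\right) \frac{1}{1584}\right)}{3} = -3 + \frac{18 \left(- \frac{53}{792}\right)}{3} = -3 + \frac{1}{3} \left(- \frac{53}{44}\right) = -3 - \frac{53}{132} = - \frac{449}{132} \approx -3.4015$)
$\frac{1}{B} = \frac{1}{- \frac{449}{132}} = - \frac{132}{449}$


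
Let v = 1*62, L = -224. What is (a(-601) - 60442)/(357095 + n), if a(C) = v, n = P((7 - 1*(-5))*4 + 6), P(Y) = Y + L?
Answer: -12076/71385 ≈ -0.16917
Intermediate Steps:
P(Y) = -224 + Y (P(Y) = Y - 224 = -224 + Y)
n = -170 (n = -224 + ((7 - 1*(-5))*4 + 6) = -224 + ((7 + 5)*4 + 6) = -224 + (12*4 + 6) = -224 + (48 + 6) = -224 + 54 = -170)
v = 62
a(C) = 62
(a(-601) - 60442)/(357095 + n) = (62 - 60442)/(357095 - 170) = -60380/356925 = -60380*1/356925 = -12076/71385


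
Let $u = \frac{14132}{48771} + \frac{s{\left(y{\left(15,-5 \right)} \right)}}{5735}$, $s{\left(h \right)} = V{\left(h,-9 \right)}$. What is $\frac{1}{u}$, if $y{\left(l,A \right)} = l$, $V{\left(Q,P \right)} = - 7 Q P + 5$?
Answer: $\frac{55940337}{25475894} \approx 2.1958$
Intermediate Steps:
$V{\left(Q,P \right)} = 5 - 7 P Q$ ($V{\left(Q,P \right)} = - 7 P Q + 5 = 5 - 7 P Q$)
$s{\left(h \right)} = 5 + 63 h$ ($s{\left(h \right)} = 5 - - 63 h = 5 + 63 h$)
$u = \frac{25475894}{55940337}$ ($u = \frac{14132}{48771} + \frac{5 + 63 \cdot 15}{5735} = 14132 \cdot \frac{1}{48771} + \left(5 + 945\right) \frac{1}{5735} = \frac{14132}{48771} + 950 \cdot \frac{1}{5735} = \frac{14132}{48771} + \frac{190}{1147} = \frac{25475894}{55940337} \approx 0.45541$)
$\frac{1}{u} = \frac{1}{\frac{25475894}{55940337}} = \frac{55940337}{25475894}$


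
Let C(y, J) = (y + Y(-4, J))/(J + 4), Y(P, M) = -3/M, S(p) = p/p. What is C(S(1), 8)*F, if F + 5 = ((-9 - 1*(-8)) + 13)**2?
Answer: 695/96 ≈ 7.2396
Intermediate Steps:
S(p) = 1
C(y, J) = (y - 3/J)/(4 + J) (C(y, J) = (y - 3/J)/(J + 4) = (y - 3/J)/(4 + J))
F = 139 (F = -5 + ((-9 - 1*(-8)) + 13)**2 = -5 + ((-9 + 8) + 13)**2 = -5 + (-1 + 13)**2 = -5 + 12**2 = -5 + 144 = 139)
C(S(1), 8)*F = ((-3 + 8*1)/(8*(4 + 8)))*139 = ((1/8)*(-3 + 8)/12)*139 = ((1/8)*(1/12)*5)*139 = (5/96)*139 = 695/96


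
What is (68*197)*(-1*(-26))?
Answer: 348296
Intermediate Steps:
(68*197)*(-1*(-26)) = 13396*26 = 348296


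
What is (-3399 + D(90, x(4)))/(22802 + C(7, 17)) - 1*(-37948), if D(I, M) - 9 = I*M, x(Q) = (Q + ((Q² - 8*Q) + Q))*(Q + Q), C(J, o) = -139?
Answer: 860006374/22663 ≈ 37948.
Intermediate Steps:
x(Q) = 2*Q*(Q² - 6*Q) (x(Q) = (Q + (Q² - 7*Q))*(2*Q) = (Q² - 6*Q)*(2*Q) = 2*Q*(Q² - 6*Q))
D(I, M) = 9 + I*M
(-3399 + D(90, x(4)))/(22802 + C(7, 17)) - 1*(-37948) = (-3399 + (9 + 90*(2*4²*(-6 + 4))))/(22802 - 139) - 1*(-37948) = (-3399 + (9 + 90*(2*16*(-2))))/22663 + 37948 = (-3399 + (9 + 90*(-64)))*(1/22663) + 37948 = (-3399 + (9 - 5760))*(1/22663) + 37948 = (-3399 - 5751)*(1/22663) + 37948 = -9150*1/22663 + 37948 = -9150/22663 + 37948 = 860006374/22663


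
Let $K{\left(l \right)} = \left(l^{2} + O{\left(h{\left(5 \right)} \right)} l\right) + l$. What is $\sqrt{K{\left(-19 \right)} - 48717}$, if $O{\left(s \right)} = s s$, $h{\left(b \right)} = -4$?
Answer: $i \sqrt{48679} \approx 220.63 i$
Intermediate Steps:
$O{\left(s \right)} = s^{2}$
$K{\left(l \right)} = l^{2} + 17 l$ ($K{\left(l \right)} = \left(l^{2} + \left(-4\right)^{2} l\right) + l = \left(l^{2} + 16 l\right) + l = l^{2} + 17 l$)
$\sqrt{K{\left(-19 \right)} - 48717} = \sqrt{- 19 \left(17 - 19\right) - 48717} = \sqrt{\left(-19\right) \left(-2\right) - 48717} = \sqrt{38 - 48717} = \sqrt{-48679} = i \sqrt{48679}$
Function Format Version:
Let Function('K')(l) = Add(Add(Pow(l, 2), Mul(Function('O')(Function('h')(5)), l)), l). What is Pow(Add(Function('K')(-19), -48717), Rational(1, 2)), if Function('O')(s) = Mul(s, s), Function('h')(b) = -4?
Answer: Mul(I, Pow(48679, Rational(1, 2))) ≈ Mul(220.63, I)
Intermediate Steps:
Function('O')(s) = Pow(s, 2)
Function('K')(l) = Add(Pow(l, 2), Mul(17, l)) (Function('K')(l) = Add(Add(Pow(l, 2), Mul(Pow(-4, 2), l)), l) = Add(Add(Pow(l, 2), Mul(16, l)), l) = Add(Pow(l, 2), Mul(17, l)))
Pow(Add(Function('K')(-19), -48717), Rational(1, 2)) = Pow(Add(Mul(-19, Add(17, -19)), -48717), Rational(1, 2)) = Pow(Add(Mul(-19, -2), -48717), Rational(1, 2)) = Pow(Add(38, -48717), Rational(1, 2)) = Pow(-48679, Rational(1, 2)) = Mul(I, Pow(48679, Rational(1, 2)))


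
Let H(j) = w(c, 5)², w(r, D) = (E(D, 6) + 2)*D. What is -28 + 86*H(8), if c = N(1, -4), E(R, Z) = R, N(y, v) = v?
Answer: 105322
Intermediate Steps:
c = -4
w(r, D) = D*(2 + D) (w(r, D) = (D + 2)*D = (2 + D)*D = D*(2 + D))
H(j) = 1225 (H(j) = (5*(2 + 5))² = (5*7)² = 35² = 1225)
-28 + 86*H(8) = -28 + 86*1225 = -28 + 105350 = 105322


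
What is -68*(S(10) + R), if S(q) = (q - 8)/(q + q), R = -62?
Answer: 21046/5 ≈ 4209.2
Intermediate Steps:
S(q) = (-8 + q)/(2*q) (S(q) = (-8 + q)/((2*q)) = (-8 + q)*(1/(2*q)) = (-8 + q)/(2*q))
-68*(S(10) + R) = -68*((½)*(-8 + 10)/10 - 62) = -68*((½)*(⅒)*2 - 62) = -68*(⅒ - 62) = -68*(-619/10) = 21046/5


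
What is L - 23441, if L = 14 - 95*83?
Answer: -31312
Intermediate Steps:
L = -7871 (L = 14 - 7885 = -7871)
L - 23441 = -7871 - 23441 = -31312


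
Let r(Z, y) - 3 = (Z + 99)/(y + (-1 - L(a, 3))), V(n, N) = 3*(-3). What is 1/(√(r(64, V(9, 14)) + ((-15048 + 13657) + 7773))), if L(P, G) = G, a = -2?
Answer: √1076946/82842 ≈ 0.012527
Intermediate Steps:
V(n, N) = -9
r(Z, y) = 3 + (99 + Z)/(-4 + y) (r(Z, y) = 3 + (Z + 99)/(y + (-1 - 1*3)) = 3 + (99 + Z)/(y + (-1 - 3)) = 3 + (99 + Z)/(y - 4) = 3 + (99 + Z)/(-4 + y))
1/(√(r(64, V(9, 14)) + ((-15048 + 13657) + 7773))) = 1/(√((87 + 64 + 3*(-9))/(-4 - 9) + ((-15048 + 13657) + 7773))) = 1/(√((87 + 64 - 27)/(-13) + (-1391 + 7773))) = 1/(√(-1/13*124 + 6382)) = 1/(√(-124/13 + 6382)) = 1/(√(82842/13)) = 1/(√1076946/13) = √1076946/82842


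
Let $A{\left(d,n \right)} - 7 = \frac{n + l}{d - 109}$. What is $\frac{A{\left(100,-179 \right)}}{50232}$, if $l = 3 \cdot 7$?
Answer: $\frac{17}{34776} \approx 0.00048884$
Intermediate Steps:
$l = 21$
$A{\left(d,n \right)} = 7 + \frac{21 + n}{-109 + d}$ ($A{\left(d,n \right)} = 7 + \frac{n + 21}{d - 109} = 7 + \frac{21 + n}{-109 + d}$)
$\frac{A{\left(100,-179 \right)}}{50232} = \frac{\frac{1}{-109 + 100} \left(-742 - 179 + 7 \cdot 100\right)}{50232} = \frac{-742 - 179 + 700}{-9} \cdot \frac{1}{50232} = \left(- \frac{1}{9}\right) \left(-221\right) \frac{1}{50232} = \frac{221}{9} \cdot \frac{1}{50232} = \frac{17}{34776}$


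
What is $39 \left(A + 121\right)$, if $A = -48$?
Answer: $2847$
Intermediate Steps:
$39 \left(A + 121\right) = 39 \left(-48 + 121\right) = 39 \cdot 73 = 2847$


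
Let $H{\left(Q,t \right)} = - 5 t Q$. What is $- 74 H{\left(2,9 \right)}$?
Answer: $6660$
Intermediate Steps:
$H{\left(Q,t \right)} = - 5 Q t$
$- 74 H{\left(2,9 \right)} = - 74 \left(\left(-5\right) 2 \cdot 9\right) = \left(-74\right) \left(-90\right) = 6660$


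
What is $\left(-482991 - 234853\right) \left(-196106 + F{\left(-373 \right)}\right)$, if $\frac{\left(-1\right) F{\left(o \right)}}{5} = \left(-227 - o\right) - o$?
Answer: $142636320644$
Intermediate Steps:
$F{\left(o \right)} = 1135 + 10 o$ ($F{\left(o \right)} = - 5 \left(\left(-227 - o\right) - o\right) = - 5 \left(-227 - 2 o\right) = 1135 + 10 o$)
$\left(-482991 - 234853\right) \left(-196106 + F{\left(-373 \right)}\right) = \left(-482991 - 234853\right) \left(-196106 + \left(1135 + 10 \left(-373\right)\right)\right) = - 717844 \left(-196106 + \left(1135 - 3730\right)\right) = - 717844 \left(-196106 - 2595\right) = \left(-717844\right) \left(-198701\right) = 142636320644$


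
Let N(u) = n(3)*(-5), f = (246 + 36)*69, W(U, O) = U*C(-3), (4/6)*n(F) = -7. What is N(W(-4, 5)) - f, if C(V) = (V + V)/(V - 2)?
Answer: -38811/2 ≈ -19406.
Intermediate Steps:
C(V) = 2*V/(-2 + V) (C(V) = (2*V)/(-2 + V) = 2*V/(-2 + V))
n(F) = -21/2 (n(F) = (3/2)*(-7) = -21/2)
W(U, O) = 6*U/5 (W(U, O) = U*(2*(-3)/(-2 - 3)) = U*(2*(-3)/(-5)) = U*(2*(-3)*(-1/5)) = U*(6/5) = 6*U/5)
f = 19458 (f = 282*69 = 19458)
N(u) = 105/2 (N(u) = -21/2*(-5) = 105/2)
N(W(-4, 5)) - f = 105/2 - 1*19458 = 105/2 - 19458 = -38811/2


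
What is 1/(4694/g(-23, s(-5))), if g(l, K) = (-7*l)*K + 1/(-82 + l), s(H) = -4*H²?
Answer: -1690501/492870 ≈ -3.4299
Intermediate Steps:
g(l, K) = 1/(-82 + l) - 7*K*l (g(l, K) = -7*K*l + 1/(-82 + l) = 1/(-82 + l) - 7*K*l)
1/(4694/g(-23, s(-5))) = 1/(4694/(((1 - 7*(-4*(-5)²)*(-23)² + 574*(-4*(-5)²)*(-23))/(-82 - 23)))) = 1/(4694/(((1 - 7*(-4*25)*529 + 574*(-4*25)*(-23))/(-105)))) = 1/(4694/((-(1 - 7*(-100)*529 + 574*(-100)*(-23))/105))) = 1/(4694/((-(1 + 370300 + 1320200)/105))) = 1/(4694/((-1/105*1690501))) = 1/(4694/(-1690501/105)) = 1/(4694*(-105/1690501)) = 1/(-492870/1690501) = -1690501/492870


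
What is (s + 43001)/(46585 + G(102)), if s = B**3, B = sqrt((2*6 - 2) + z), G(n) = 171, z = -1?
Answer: 10757/11689 ≈ 0.92027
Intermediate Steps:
B = 3 (B = sqrt((2*6 - 2) - 1) = sqrt((12 - 2) - 1) = sqrt(10 - 1) = sqrt(9) = 3)
s = 27 (s = 3**3 = 27)
(s + 43001)/(46585 + G(102)) = (27 + 43001)/(46585 + 171) = 43028/46756 = 43028*(1/46756) = 10757/11689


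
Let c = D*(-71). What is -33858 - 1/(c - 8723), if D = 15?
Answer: -331402103/9788 ≈ -33858.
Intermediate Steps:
c = -1065 (c = 15*(-71) = -1065)
-33858 - 1/(c - 8723) = -33858 - 1/(-1065 - 8723) = -33858 - 1/(-9788) = -33858 - 1*(-1/9788) = -33858 + 1/9788 = -331402103/9788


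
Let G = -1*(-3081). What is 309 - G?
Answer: -2772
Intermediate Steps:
G = 3081
309 - G = 309 - 1*3081 = 309 - 3081 = -2772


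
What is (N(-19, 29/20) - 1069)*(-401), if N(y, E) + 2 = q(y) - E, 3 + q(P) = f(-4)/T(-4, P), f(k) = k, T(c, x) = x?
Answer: 163844991/380 ≈ 4.3117e+5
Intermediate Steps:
q(P) = -3 - 4/P
N(y, E) = -5 - E - 4/y (N(y, E) = -2 + ((-3 - 4/y) - E) = -2 + (-3 - E - 4/y) = -5 - E - 4/y)
(N(-19, 29/20) - 1069)*(-401) = ((-5 - 29/20 - 4/(-19)) - 1069)*(-401) = ((-5 - 29/20 - 4*(-1/19)) - 1069)*(-401) = ((-5 - 1*29/20 + 4/19) - 1069)*(-401) = ((-5 - 29/20 + 4/19) - 1069)*(-401) = (-2371/380 - 1069)*(-401) = -408591/380*(-401) = 163844991/380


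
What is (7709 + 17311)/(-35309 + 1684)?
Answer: -5004/6725 ≈ -0.74409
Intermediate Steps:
(7709 + 17311)/(-35309 + 1684) = 25020/(-33625) = 25020*(-1/33625) = -5004/6725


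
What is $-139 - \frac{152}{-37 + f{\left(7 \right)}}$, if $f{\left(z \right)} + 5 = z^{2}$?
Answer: $- \frac{1125}{7} \approx -160.71$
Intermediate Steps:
$f{\left(z \right)} = -5 + z^{2}$
$-139 - \frac{152}{-37 + f{\left(7 \right)}} = -139 - \frac{152}{-37 - \left(5 - 7^{2}\right)} = -139 - \frac{152}{-37 + \left(-5 + 49\right)} = -139 - \frac{152}{-37 + 44} = -139 - \frac{152}{7} = - \frac{1125}{7}$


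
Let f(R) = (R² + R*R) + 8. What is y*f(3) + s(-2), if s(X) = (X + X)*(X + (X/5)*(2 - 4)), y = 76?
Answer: 9904/5 ≈ 1980.8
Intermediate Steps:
f(R) = 8 + 2*R² (f(R) = (R² + R²) + 8 = 2*R² + 8 = 8 + 2*R²)
s(X) = 6*X²/5 (s(X) = (2*X)*(X + (X*(⅕))*(-2)) = (2*X)*(X + (X/5)*(-2)) = (2*X)*(X - 2*X/5) = (2*X)*(3*X/5) = 6*X²/5)
y*f(3) + s(-2) = 76*(8 + 2*3²) + (6/5)*(-2)² = 76*(8 + 2*9) + (6/5)*4 = 76*(8 + 18) + 24/5 = 76*26 + 24/5 = 1976 + 24/5 = 9904/5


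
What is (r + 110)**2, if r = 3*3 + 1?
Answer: 14400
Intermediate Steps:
r = 10 (r = 9 + 1 = 10)
(r + 110)**2 = (10 + 110)**2 = 120**2 = 14400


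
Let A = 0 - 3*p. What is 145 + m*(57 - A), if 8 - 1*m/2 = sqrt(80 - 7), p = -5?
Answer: 817 - 84*sqrt(73) ≈ 99.304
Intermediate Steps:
A = 15 (A = 0 - 3*(-5) = 0 + 15 = 15)
m = 16 - 2*sqrt(73) (m = 16 - 2*sqrt(80 - 7) = 16 - 2*sqrt(73) ≈ -1.0880)
145 + m*(57 - A) = 145 + (16 - 2*sqrt(73))*(57 - 1*15) = 145 + (16 - 2*sqrt(73))*(57 - 15) = 145 + (16 - 2*sqrt(73))*42 = 145 + (672 - 84*sqrt(73)) = 817 - 84*sqrt(73)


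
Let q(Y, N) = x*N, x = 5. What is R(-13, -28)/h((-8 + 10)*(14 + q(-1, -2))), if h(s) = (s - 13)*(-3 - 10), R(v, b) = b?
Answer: -28/65 ≈ -0.43077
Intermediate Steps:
q(Y, N) = 5*N
h(s) = 169 - 13*s (h(s) = (-13 + s)*(-13) = 169 - 13*s)
R(-13, -28)/h((-8 + 10)*(14 + q(-1, -2))) = -28/(169 - 13*(-8 + 10)*(14 + 5*(-2))) = -28/(169 - 26*(14 - 10)) = -28/(169 - 26*4) = -28/(169 - 13*8) = -28/(169 - 104) = -28/65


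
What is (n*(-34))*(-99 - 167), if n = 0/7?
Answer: 0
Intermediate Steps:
n = 0 (n = 0*(⅐) = 0)
(n*(-34))*(-99 - 167) = (0*(-34))*(-99 - 167) = 0*(-266) = 0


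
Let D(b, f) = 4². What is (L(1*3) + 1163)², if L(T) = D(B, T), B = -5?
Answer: 1390041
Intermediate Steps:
D(b, f) = 16
L(T) = 16
(L(1*3) + 1163)² = (16 + 1163)² = 1179² = 1390041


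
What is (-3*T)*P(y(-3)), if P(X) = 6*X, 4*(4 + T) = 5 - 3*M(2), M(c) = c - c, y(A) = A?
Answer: -297/2 ≈ -148.50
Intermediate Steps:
M(c) = 0
T = -11/4 (T = -4 + (5 - 3*0)/4 = -4 + (5 + 0)/4 = -4 + (¼)*5 = -4 + 5/4 = -11/4 ≈ -2.7500)
(-3*T)*P(y(-3)) = (-3*(-11/4))*(6*(-3)) = (33/4)*(-18) = -297/2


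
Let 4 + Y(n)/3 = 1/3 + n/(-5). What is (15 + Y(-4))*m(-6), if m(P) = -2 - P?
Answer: 128/5 ≈ 25.600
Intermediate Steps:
Y(n) = -11 - 3*n/5 (Y(n) = -12 + 3*(1/3 + n/(-5)) = -12 + 3*(1*(1/3) + n*(-1/5)) = -12 + 3*(1/3 - n/5) = -12 + (1 - 3*n/5) = -11 - 3*n/5)
(15 + Y(-4))*m(-6) = (15 + (-11 - 3/5*(-4)))*(-2 - 1*(-6)) = (15 + (-11 + 12/5))*(-2 + 6) = (15 - 43/5)*4 = (32/5)*4 = 128/5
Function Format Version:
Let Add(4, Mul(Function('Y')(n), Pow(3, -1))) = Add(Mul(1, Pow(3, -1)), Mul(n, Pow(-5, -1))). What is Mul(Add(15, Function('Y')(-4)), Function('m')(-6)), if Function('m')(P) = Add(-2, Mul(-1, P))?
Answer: Rational(128, 5) ≈ 25.600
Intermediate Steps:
Function('Y')(n) = Add(-11, Mul(Rational(-3, 5), n)) (Function('Y')(n) = Add(-12, Mul(3, Add(Mul(1, Pow(3, -1)), Mul(n, Pow(-5, -1))))) = Add(-12, Mul(3, Add(Mul(1, Rational(1, 3)), Mul(n, Rational(-1, 5))))) = Add(-12, Mul(3, Add(Rational(1, 3), Mul(Rational(-1, 5), n)))) = Add(-12, Add(1, Mul(Rational(-3, 5), n))) = Add(-11, Mul(Rational(-3, 5), n)))
Mul(Add(15, Function('Y')(-4)), Function('m')(-6)) = Mul(Add(15, Add(-11, Mul(Rational(-3, 5), -4))), Add(-2, Mul(-1, -6))) = Mul(Add(15, Add(-11, Rational(12, 5))), Add(-2, 6)) = Mul(Add(15, Rational(-43, 5)), 4) = Mul(Rational(32, 5), 4) = Rational(128, 5)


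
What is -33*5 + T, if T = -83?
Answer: -248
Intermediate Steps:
-33*5 + T = -33*5 - 83 = -165 - 83 = -248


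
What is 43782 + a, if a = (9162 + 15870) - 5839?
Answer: 62975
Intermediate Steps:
a = 19193 (a = 25032 - 5839 = 19193)
43782 + a = 43782 + 19193 = 62975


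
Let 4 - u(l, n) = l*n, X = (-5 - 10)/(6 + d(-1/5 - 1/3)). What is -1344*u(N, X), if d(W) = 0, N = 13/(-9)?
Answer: -1568/3 ≈ -522.67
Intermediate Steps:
N = -13/9 (N = 13*(-⅑) = -13/9 ≈ -1.4444)
X = -5/2 (X = (-5 - 10)/(6 + 0) = -15/6 = -15*⅙ = -5/2 ≈ -2.5000)
u(l, n) = 4 - l*n
-1344*u(N, X) = -1344*(4 - 1*(-13/9)*(-5/2)) = -1344*(4 - 65/18) = -1344*7/18 = -1568/3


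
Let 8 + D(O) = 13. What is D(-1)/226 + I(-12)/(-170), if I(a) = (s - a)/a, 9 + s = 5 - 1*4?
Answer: 694/28815 ≈ 0.024085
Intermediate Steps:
D(O) = 5 (D(O) = -8 + 13 = 5)
s = -8 (s = -9 + (5 - 1*4) = -9 + (5 - 4) = -9 + 1 = -8)
I(a) = (-8 - a)/a
D(-1)/226 + I(-12)/(-170) = 5/226 + ((-8 - 1*(-12))/(-12))/(-170) = 5*(1/226) - (-8 + 12)/12*(-1/170) = 5/226 - 1/12*4*(-1/170) = 5/226 - 1/3*(-1/170) = 5/226 + 1/510 = 694/28815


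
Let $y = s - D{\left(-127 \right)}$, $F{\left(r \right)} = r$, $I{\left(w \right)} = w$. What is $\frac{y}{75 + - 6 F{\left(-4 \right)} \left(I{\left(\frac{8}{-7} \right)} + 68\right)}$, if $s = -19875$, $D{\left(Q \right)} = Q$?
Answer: $- \frac{138236}{11757} \approx -11.758$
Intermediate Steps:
$y = -19748$ ($y = -19875 - -127 = -19875 + 127 = -19748$)
$\frac{y}{75 + - 6 F{\left(-4 \right)} \left(I{\left(\frac{8}{-7} \right)} + 68\right)} = - \frac{19748}{75 + \left(-6\right) \left(-4\right) \left(\frac{8}{-7} + 68\right)} = - \frac{19748}{75 + 24 \left(8 \left(- \frac{1}{7}\right) + 68\right)} = - \frac{19748}{75 + 24 \left(- \frac{8}{7} + 68\right)} = - \frac{19748}{75 + 24 \cdot \frac{468}{7}} = - \frac{19748}{75 + \frac{11232}{7}} = - \frac{19748}{\frac{11757}{7}} = \left(-19748\right) \frac{7}{11757} = - \frac{138236}{11757}$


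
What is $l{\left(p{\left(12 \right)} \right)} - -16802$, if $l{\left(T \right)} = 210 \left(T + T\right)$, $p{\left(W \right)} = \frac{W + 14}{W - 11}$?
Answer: $27722$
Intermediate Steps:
$p{\left(W \right)} = \frac{14 + W}{-11 + W}$
$l{\left(T \right)} = 420 T$ ($l{\left(T \right)} = 210 \cdot 2 T = 420 T$)
$l{\left(p{\left(12 \right)} \right)} - -16802 = 420 \frac{14 + 12}{-11 + 12} - -16802 = 420 \cdot 1^{-1} \cdot 26 + 16802 = 420 \cdot 1 \cdot 26 + 16802 = 420 \cdot 26 + 16802 = 10920 + 16802 = 27722$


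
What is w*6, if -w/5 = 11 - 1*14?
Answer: 90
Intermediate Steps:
w = 15 (w = -5*(11 - 1*14) = -5*(11 - 14) = -5*(-3) = 15)
w*6 = 15*6 = 90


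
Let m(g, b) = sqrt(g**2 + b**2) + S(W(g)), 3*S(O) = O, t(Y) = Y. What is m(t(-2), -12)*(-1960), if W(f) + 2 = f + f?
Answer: 3920 - 3920*sqrt(37) ≈ -19924.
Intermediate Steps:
W(f) = -2 + 2*f (W(f) = -2 + (f + f) = -2 + 2*f)
S(O) = O/3
m(g, b) = -2/3 + sqrt(b**2 + g**2) + 2*g/3 (m(g, b) = sqrt(g**2 + b**2) + (-2 + 2*g)/3 = sqrt(b**2 + g**2) + (-2/3 + 2*g/3) = -2/3 + sqrt(b**2 + g**2) + 2*g/3)
m(t(-2), -12)*(-1960) = (-2/3 + sqrt((-12)**2 + (-2)**2) + (2/3)*(-2))*(-1960) = (-2/3 + sqrt(144 + 4) - 4/3)*(-1960) = (-2/3 + sqrt(148) - 4/3)*(-1960) = (-2/3 + 2*sqrt(37) - 4/3)*(-1960) = (-2 + 2*sqrt(37))*(-1960) = 3920 - 3920*sqrt(37)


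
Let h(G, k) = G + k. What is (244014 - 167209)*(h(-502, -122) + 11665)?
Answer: 848004005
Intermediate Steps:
(244014 - 167209)*(h(-502, -122) + 11665) = (244014 - 167209)*((-502 - 122) + 11665) = 76805*(-624 + 11665) = 76805*11041 = 848004005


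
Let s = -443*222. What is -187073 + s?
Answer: -285419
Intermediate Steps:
s = -98346
-187073 + s = -187073 - 98346 = -285419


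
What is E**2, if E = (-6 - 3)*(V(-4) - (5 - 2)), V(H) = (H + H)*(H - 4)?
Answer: 301401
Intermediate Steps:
V(H) = 2*H*(-4 + H) (V(H) = (2*H)*(-4 + H) = 2*H*(-4 + H))
E = -549 (E = (-6 - 3)*(2*(-4)*(-4 - 4) - (5 - 2)) = -9*(2*(-4)*(-8) - 1*3) = -9*(64 - 3) = -9*61 = -549)
E**2 = (-549)**2 = 301401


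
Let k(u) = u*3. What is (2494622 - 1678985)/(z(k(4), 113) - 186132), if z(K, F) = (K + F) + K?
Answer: -815637/185995 ≈ -4.3853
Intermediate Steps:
k(u) = 3*u
z(K, F) = F + 2*K (z(K, F) = (F + K) + K = F + 2*K)
(2494622 - 1678985)/(z(k(4), 113) - 186132) = (2494622 - 1678985)/((113 + 2*(3*4)) - 186132) = 815637/((113 + 2*12) - 186132) = 815637/((113 + 24) - 186132) = 815637/(137 - 186132) = 815637/(-185995) = 815637*(-1/185995) = -815637/185995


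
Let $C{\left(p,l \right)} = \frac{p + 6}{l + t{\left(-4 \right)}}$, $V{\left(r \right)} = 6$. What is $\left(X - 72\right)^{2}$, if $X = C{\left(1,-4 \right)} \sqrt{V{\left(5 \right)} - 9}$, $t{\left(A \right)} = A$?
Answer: $\frac{331629}{64} + 126 i \sqrt{3} \approx 5181.7 + 218.24 i$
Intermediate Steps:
$C{\left(p,l \right)} = \frac{6 + p}{-4 + l}$ ($C{\left(p,l \right)} = \frac{p + 6}{l - 4} = \frac{6 + p}{-4 + l}$)
$X = - \frac{7 i \sqrt{3}}{8}$ ($X = \frac{6 + 1}{-4 - 4} \sqrt{6 - 9} = \frac{1}{-8} \cdot 7 \sqrt{6 - 9} = \left(- \frac{1}{8}\right) 7 \sqrt{-3} = - \frac{7 i \sqrt{3}}{8} \approx - 1.5155 i$)
$\left(X - 72\right)^{2} = \left(- \frac{7 i \sqrt{3}}{8} - 72\right)^{2} = \left(-72 - \frac{7 i \sqrt{3}}{8}\right)^{2}$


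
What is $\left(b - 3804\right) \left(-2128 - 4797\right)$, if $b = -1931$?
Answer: $39714875$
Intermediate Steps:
$\left(b - 3804\right) \left(-2128 - 4797\right) = \left(-1931 - 3804\right) \left(-2128 - 4797\right) = \left(-5735\right) \left(-6925\right) = 39714875$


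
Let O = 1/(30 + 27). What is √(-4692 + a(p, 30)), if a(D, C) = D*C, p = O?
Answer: I*√1693622/19 ≈ 68.494*I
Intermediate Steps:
O = 1/57 ≈ 0.017544
p = 1/57 ≈ 0.017544
a(D, C) = C*D
√(-4692 + a(p, 30)) = √(-4692 + 30*(1/57)) = √(-4692 + 10/19) = √(-89138/19) = I*√1693622/19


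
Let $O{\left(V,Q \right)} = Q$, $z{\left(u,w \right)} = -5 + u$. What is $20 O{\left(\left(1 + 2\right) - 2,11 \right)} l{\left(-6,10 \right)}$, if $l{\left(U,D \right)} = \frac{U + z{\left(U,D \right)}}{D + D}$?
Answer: $-187$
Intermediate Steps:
$l{\left(U,D \right)} = \frac{-5 + 2 U}{2 D}$ ($l{\left(U,D \right)} = \frac{U + \left(-5 + U\right)}{D + D} = \frac{-5 + 2 U}{2 D}$)
$20 O{\left(\left(1 + 2\right) - 2,11 \right)} l{\left(-6,10 \right)} = 20 \cdot 11 \frac{- \frac{5}{2} - 6}{10} = 220 \cdot \frac{1}{10} \left(- \frac{17}{2}\right) = 220 \left(- \frac{17}{20}\right) = -187$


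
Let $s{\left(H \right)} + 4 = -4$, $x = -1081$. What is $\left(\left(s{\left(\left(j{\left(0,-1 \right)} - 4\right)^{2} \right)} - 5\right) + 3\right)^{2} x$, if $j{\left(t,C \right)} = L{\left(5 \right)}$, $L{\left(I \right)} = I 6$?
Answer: $-108100$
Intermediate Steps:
$L{\left(I \right)} = 6 I$
$j{\left(t,C \right)} = 30$ ($j{\left(t,C \right)} = 6 \cdot 5 = 30$)
$s{\left(H \right)} = -8$ ($s{\left(H \right)} = -4 - 4 = -8$)
$\left(\left(s{\left(\left(j{\left(0,-1 \right)} - 4\right)^{2} \right)} - 5\right) + 3\right)^{2} x = \left(\left(-8 - 5\right) + 3\right)^{2} \left(-1081\right) = \left(-13 + 3\right)^{2} \left(-1081\right) = \left(-10\right)^{2} \left(-1081\right) = 100 \left(-1081\right) = -108100$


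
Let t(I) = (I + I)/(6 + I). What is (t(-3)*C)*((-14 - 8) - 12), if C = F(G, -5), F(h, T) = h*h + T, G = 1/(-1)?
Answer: -272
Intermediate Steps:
G = -1
t(I) = 2*I/(6 + I) (t(I) = (2*I)/(6 + I) = 2*I/(6 + I))
F(h, T) = T + h**2 (F(h, T) = h**2 + T = T + h**2)
C = -4 (C = -5 + (-1)**2 = -5 + 1 = -4)
(t(-3)*C)*((-14 - 8) - 12) = ((2*(-3)/(6 - 3))*(-4))*((-14 - 8) - 12) = ((2*(-3)/3)*(-4))*(-22 - 12) = ((2*(-3)*(1/3))*(-4))*(-34) = -2*(-4)*(-34) = 8*(-34) = -272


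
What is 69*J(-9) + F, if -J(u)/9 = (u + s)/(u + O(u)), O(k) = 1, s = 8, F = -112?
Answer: -1517/8 ≈ -189.63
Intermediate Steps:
J(u) = -9*(8 + u)/(1 + u) (J(u) = -9*(u + 8)/(u + 1) = -9*(8 + u)/(1 + u))
69*J(-9) + F = 69*(9*(-8 - 1*(-9))/(1 - 9)) - 112 = 69*(9*(-8 + 9)/(-8)) - 112 = 69*(9*(-1/8)*1) - 112 = 69*(-9/8) - 112 = -621/8 - 112 = -1517/8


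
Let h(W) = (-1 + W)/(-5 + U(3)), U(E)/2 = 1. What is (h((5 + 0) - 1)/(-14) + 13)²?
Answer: 33489/196 ≈ 170.86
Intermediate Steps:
U(E) = 2 (U(E) = 2*1 = 2)
h(W) = ⅓ - W/3 (h(W) = (-1 + W)/(-5 + 2) = (-1 + W)/(-3) = (-1 + W)*(-⅓) = ⅓ - W/3)
(h((5 + 0) - 1)/(-14) + 13)² = ((⅓ - ((5 + 0) - 1)/3)/(-14) + 13)² = ((⅓ - (5 - 1)/3)*(-1/14) + 13)² = ((⅓ - ⅓*4)*(-1/14) + 13)² = ((⅓ - 4/3)*(-1/14) + 13)² = (-1*(-1/14) + 13)² = (1/14 + 13)² = (183/14)² = 33489/196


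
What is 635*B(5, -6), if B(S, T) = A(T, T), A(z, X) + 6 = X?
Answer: -7620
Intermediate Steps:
A(z, X) = -6 + X
B(S, T) = -6 + T
635*B(5, -6) = 635*(-6 - 6) = 635*(-12) = -7620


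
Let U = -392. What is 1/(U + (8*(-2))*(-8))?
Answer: -1/264 ≈ -0.0037879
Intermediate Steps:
1/(U + (8*(-2))*(-8)) = 1/(-392 + (8*(-2))*(-8)) = 1/(-392 - 16*(-8)) = 1/(-392 + 128) = 1/(-264) = -1/264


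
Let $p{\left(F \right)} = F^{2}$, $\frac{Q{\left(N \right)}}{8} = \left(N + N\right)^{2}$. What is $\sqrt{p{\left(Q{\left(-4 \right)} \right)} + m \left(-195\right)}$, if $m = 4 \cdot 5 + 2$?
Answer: $\sqrt{257854} \approx 507.79$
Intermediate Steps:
$Q{\left(N \right)} = 32 N^{2}$ ($Q{\left(N \right)} = 8 \left(N + N\right)^{2} = 8 \left(2 N\right)^{2} = 8 \cdot 4 N^{2} = 32 N^{2}$)
$m = 22$ ($m = 20 + 2 = 22$)
$\sqrt{p{\left(Q{\left(-4 \right)} \right)} + m \left(-195\right)} = \sqrt{\left(32 \left(-4\right)^{2}\right)^{2} + 22 \left(-195\right)} = \sqrt{\left(32 \cdot 16\right)^{2} - 4290} = \sqrt{512^{2} - 4290} = \sqrt{262144 - 4290} = \sqrt{257854}$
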